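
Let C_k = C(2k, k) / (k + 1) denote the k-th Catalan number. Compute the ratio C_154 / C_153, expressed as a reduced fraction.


Using C_k = (2k)! / (k! (k+1)!), the ratio C_{k+1}/C_k simplifies to
C_{k+1}/C_k = [(2k+2)! / ((k+1)! (k+2)!)] * [k! (k+1)! / (2k)!]
 = (2k+2)(2k+1) / ((k+1)(k+2)) = 2(2k+1) / (k+2).
For k = 153: 2(2*153 + 1) / (153 + 2) = 614/155 = 614/155.

614/155


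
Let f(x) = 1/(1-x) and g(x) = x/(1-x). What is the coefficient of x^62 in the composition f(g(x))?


First simplify the composition: f(g(x)) = 1/(1 - x/(1-x)) = (1-x)/((1-x) - x) = (1-x)/(1-2x).
Now extract the coefficient. Write (1-x)/(1-2x) = 1/(1-2x) - x/(1-2x).
The coefficient of x^n in 1/(1-2x) is 2^n, and in x/(1-2x) is 2^(n-1) (for n >= 1).
So the coefficient of x^62 is 2^62 - 2^61 = 4611686018427387904 - 2305843009213693952 = 2305843009213693952.

2305843009213693952


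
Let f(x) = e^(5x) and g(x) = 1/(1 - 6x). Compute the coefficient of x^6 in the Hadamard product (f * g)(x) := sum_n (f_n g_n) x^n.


Expanding: f_k = 5^k/k! (from e^(5x)) and g_k = 6^k (from 1/(1 - 6x)). So the Hadamard coefficient (f * g)_k = 5^k 6^k / k! = (30)^k / k!.
For k = 6: 30^6/6! = 729000000/720 = 1012500.

1012500


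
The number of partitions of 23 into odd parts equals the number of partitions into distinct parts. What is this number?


Computing partitions of 23 into odd parts (1, 3, 5, ...):
Using the generating function prod_{k>=0} 1/(1-x^(2k+1)),
the count is 104

104


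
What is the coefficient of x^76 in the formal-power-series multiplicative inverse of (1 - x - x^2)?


Let the inverse be f(x) = sum_{k>=0} a_k x^k. From f(x) * (1 - x - x^2) = 1 and matching coefficients:
 x^0: a_0 = 1.
 x^1: a_1 - a_0 = 0, so a_1 = 1.
 x^k (k >= 2): a_k - a_{k-1} - a_{k-2} = 0, i.e. a_k = a_{k-1} + a_{k-2}.
This is the Fibonacci-type recurrence shifted so that a_0 = a_1 = 1.
Iterating: a_0=1, a_1=1, a_2=2, a_3=3, a_4=5, a_5=8, a_6=13, a_7=21, a_8=34, a_9=55, ...
a_76 = 5527939700884757.

5527939700884757


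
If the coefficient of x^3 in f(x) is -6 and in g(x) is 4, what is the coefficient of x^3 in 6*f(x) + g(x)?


Scalar multiplication scales coefficients: 6 * -6 = -36.
Then add the g coefficient: -36 + 4
= -32

-32


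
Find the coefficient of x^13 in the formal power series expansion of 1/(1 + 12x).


Write 1/(1 + c x) = 1/(1 - (-c) x) and apply the geometric-series identity
1/(1 - y) = sum_{k>=0} y^k to get 1/(1 + c x) = sum_{k>=0} (-c)^k x^k.
So the coefficient of x^k is (-c)^k = (-1)^k * c^k.
Here c = 12 and k = 13:
(-12)^13 = -1 * 106993205379072 = -106993205379072

-106993205379072


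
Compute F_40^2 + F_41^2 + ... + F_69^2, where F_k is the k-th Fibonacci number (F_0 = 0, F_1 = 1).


There is a standard identity sum_{k=0}^{N} F_k^2 = F_N * F_{N+1} (proved inductively from the telescoping relation F_k^2 = F_k F_{k+1} - F_{k-1} F_k). Then
sum_{k=40}^{69} F_k^2 = F_69 F_70 - F_39 F_40.
Computing: F_69 = 117669030460994, F_70 = 190392490709135, F_39 = 63245986, F_40 = 102334155.
Sum = 117669030460994 * 190392490709135 - 63245986 * 102334155 = 22403299788791251226482528360.

22403299788791251226482528360


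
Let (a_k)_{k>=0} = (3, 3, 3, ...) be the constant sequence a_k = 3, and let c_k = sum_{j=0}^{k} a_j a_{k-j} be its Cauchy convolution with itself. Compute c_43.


Since a_j = 3 for all j >= 0, the convolution sum becomes
c_k = sum_{j=0}^{k} 3 * 3 = 9 * (k + 1).
Equivalently, the generating function of (a_k) is 3/(1 - x) and its square is 9/(1 - x)^2 = sum_{k>=0} 9(k + 1) x^k.
For k = 43: 9 * 44 = 396.

396


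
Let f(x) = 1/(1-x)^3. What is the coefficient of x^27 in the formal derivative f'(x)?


Differentiate: d/dx [ 1/(1-x)^r ] = r / (1-x)^(r+1).
Here r = 3, so f'(x) = 3 / (1-x)^4.
The expansion of 1/(1-x)^(r+1) has coefficient of x^n equal to C(n+r, r).
So the coefficient of x^27 in f'(x) is
3 * C(30, 3) = 3 * 4060 = 12180

12180


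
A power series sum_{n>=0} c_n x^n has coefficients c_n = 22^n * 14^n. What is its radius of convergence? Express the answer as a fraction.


By the root test (Cauchy-Hadamard), the radius is R = 1 / limsup_n |c_n|^(1/n).
Here |c_n|^(1/n) = (22^n * 14^n)^(1/n) = 22 * 14 = 308 for all n.
So R = 1/308 = 1/308.

1/308


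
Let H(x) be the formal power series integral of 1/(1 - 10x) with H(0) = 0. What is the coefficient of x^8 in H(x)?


1/(1 - 10x) = sum_{k>=0} 10^k x^k. Integrating termwise with H(0) = 0:
H(x) = sum_{k>=0} 10^k x^(k+1) / (k+1) = sum_{m>=1} 10^(m-1) x^m / m.
For m = 8: 10^7/8 = 10000000/8 = 1250000.

1250000


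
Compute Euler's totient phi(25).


phi(n) counts integers in [1, n] coprime to n. Using the multiplicative formula phi(n) = n * prod_{p | n} (1 - 1/p):
25 = 5^2, so
phi(25) = 25 * (1 - 1/5) = 20.

20


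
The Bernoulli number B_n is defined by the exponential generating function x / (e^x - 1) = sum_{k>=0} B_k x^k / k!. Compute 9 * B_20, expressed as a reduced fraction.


Bernoulli numbers can also be computed recursively via B_0 = 1 and sum_{j=0}^{m} C(m+1, j) B_j = 0 for m >= 1. Odd-index Bernoulli numbers vanish for k >= 3.
Computing B_20 = -174611/330, so 9 * B_20 = 9 * -174611/330 = -523833/110.

-523833/110


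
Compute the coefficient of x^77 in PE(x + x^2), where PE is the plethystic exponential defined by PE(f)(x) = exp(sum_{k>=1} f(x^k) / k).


With f(x) = x + x^2, the exponent is sum_{k>=1} (x^k + x^(2k)) / k = -ln(1 - x) - ln(1 - x^2). Exponentiating:
PE(x + x^2) = 1 / ((1 - x)(1 - x^2)).
This is the generating function for partitions of n into parts of size 1 or 2. The number of 2's can be any j in 0..38, and the rest are 1's, so
[x^77] = floor(77/2) + 1 = 39.

39


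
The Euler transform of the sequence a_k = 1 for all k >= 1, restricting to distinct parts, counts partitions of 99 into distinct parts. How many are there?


Partitions of 99 into distinct parts can be computed via generating function.
Product (1+x)(1+x^2)(1+x^3)...
The coefficient of x^99 = 409174

409174


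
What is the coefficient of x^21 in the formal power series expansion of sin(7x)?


The Maclaurin series is sin(t) = sum_{k>=0} (-1)^k t^(2k+1) / (2k+1)!, so substituting t = 7x, only odd powers of x are nonzero, with coefficient of x^(2k+1) equal to (-1)^k 7^(2k+1) / (2k+1)!.
Write 21 = 2*10 + 1, giving the coefficient (-1)^10 * 7^21 / 21! = 558545864083284007/51090942171709440000 = 1628413597910449/148953184174080000.

1628413597910449/148953184174080000


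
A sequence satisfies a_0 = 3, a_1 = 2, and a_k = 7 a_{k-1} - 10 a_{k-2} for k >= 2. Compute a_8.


The characteristic equation is t^2 - 7 t + 10 = 0, with roots r_1 = 5 and r_2 = 2 (so c_1 = r_1 + r_2, c_2 = -r_1 r_2 as required).
One can use the closed form a_n = A r_1^n + B r_2^n, but direct iteration is more reliable:
a_0 = 3, a_1 = 2, a_2 = -16, a_3 = -132, a_4 = -764, a_5 = -4028, a_6 = -20556, a_7 = -103612, a_8 = -519724.
So a_8 = -519724.

-519724


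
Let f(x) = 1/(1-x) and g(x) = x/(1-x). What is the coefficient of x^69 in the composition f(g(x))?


First simplify the composition: f(g(x)) = 1/(1 - x/(1-x)) = (1-x)/((1-x) - x) = (1-x)/(1-2x).
Now extract the coefficient. Write (1-x)/(1-2x) = 1/(1-2x) - x/(1-2x).
The coefficient of x^n in 1/(1-2x) is 2^n, and in x/(1-2x) is 2^(n-1) (for n >= 1).
So the coefficient of x^69 is 2^69 - 2^68 = 590295810358705651712 - 295147905179352825856 = 295147905179352825856.

295147905179352825856


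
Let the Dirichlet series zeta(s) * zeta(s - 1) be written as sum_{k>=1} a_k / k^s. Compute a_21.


Convolution gives a_k = sum_{d | k} d * 1 = sum_{d | k} d = sigma(k), the sum of positive divisors of k.
For k = 21, the divisors are 1, 3, 7, 21, so
sigma(21) = 1 + 3 + 7 + 21 = 32.

32


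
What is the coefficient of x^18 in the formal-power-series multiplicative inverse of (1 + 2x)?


The inverse is 1/(1 + 2x). Apply the geometric identity 1/(1 - y) = sum_{k>=0} y^k with y = -2x:
1/(1 + 2x) = sum_{k>=0} (-2)^k x^k.
So the coefficient of x^18 is (-2)^18 = 262144.

262144


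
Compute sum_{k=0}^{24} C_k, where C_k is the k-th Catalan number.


C_0 through C_24: 1, 1, 2, 5, 14, 42, 132, 429, 1430, 4862, 16796, 58786, 208012, 742900, 2674440, 9694845, 35357670, 129644790, 477638700, 1767263190, 6564120420, 24466267020, 91482563640, 343059613650, 1289904147324
Sum = 1 + 1 + 2 + 5 + 14 + 42 + 132 + 429 + 1430 + 4862 + 16796 + 58786 + 208012 + 742900 + 2674440 + 9694845 + 35357670 + 129644790 + 477638700 + 1767263190 + 6564120420 + 24466267020 + 91482563640 + 343059613650 + 1289904147324
= 1757900019101

1757900019101


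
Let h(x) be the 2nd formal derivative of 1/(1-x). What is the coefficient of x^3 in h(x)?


Differentiating 2 times: d^2/dx^2 [1/(1-x)] = 2!/(1-x)^3.
The expansion 1/(1-x)^3 = sum_{k>=0} C(k+2, 2) x^k, so the coefficient of x^n in 2!/(1-x)^3 is 2! * C(n+2, 2).
For n = 3: 2 * C(5, 2) = 2 * 10 = 20

20


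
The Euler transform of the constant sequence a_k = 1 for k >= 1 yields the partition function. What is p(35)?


The Euler transform converts the sequence a_k = 1 into the number of integer partitions.
Using the recurrence or dynamic programming:
p(35) = 14883

14883


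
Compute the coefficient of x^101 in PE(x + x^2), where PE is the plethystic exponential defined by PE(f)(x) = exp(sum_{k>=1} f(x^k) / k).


With f(x) = x + x^2, the exponent is sum_{k>=1} (x^k + x^(2k)) / k = -ln(1 - x) - ln(1 - x^2). Exponentiating:
PE(x + x^2) = 1 / ((1 - x)(1 - x^2)).
This is the generating function for partitions of n into parts of size 1 or 2. The number of 2's can be any j in 0..50, and the rest are 1's, so
[x^101] = floor(101/2) + 1 = 51.

51


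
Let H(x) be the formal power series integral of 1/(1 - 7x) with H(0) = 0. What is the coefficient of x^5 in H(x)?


1/(1 - 7x) = sum_{k>=0} 7^k x^k. Integrating termwise with H(0) = 0:
H(x) = sum_{k>=0} 7^k x^(k+1) / (k+1) = sum_{m>=1} 7^(m-1) x^m / m.
For m = 5: 7^4/5 = 2401/5 = 2401/5.

2401/5


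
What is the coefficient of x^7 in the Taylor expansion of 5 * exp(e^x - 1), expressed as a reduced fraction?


exp(e^x - 1) = sum_{k>=0} Bell_k x^k / k!, where Bell_k is the k-th Bell number.
So the coefficient of x^7 is 5 * Bell_7 / 7!.
Computing: Bell_7 = 877 and 7! = 5040, giving
5 * 877/5040 = 877/1008.

877/1008


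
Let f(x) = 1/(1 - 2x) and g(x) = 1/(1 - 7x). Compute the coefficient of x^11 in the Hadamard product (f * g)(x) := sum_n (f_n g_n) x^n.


f has coefficients f_k = 2^k and g has coefficients g_k = 7^k, so the Hadamard product has coefficient (f*g)_k = 2^k * 7^k = 14^k.
For k = 11: 14^11 = 4049565169664.

4049565169664


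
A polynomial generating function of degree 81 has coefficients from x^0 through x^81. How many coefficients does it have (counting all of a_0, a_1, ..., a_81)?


A polynomial of degree 81 takes the form a_0 + a_1 x + ... + a_81 x^81.
The number of coefficients is 81 + 1 = 82.

82


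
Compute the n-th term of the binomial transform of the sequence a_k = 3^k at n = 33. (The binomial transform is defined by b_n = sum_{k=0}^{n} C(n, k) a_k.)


With a_k = 3^k, b_n = sum_{k=0}^{n} C(n, k) 3^k = (1 + 3)^n by the binomial theorem.
For n = 33: (1 + 3)^33 = 4^33 = 73786976294838206464.

73786976294838206464


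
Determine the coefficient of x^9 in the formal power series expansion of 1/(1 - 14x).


The geometric series identity gives 1/(1 - c x) = sum_{k>=0} c^k x^k, so the coefficient of x^k is c^k.
Here c = 14 and k = 9.
Computing: 14^9 = 20661046784

20661046784


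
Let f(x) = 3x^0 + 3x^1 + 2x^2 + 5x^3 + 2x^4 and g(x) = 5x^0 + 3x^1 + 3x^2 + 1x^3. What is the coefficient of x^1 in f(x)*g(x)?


Cauchy product at x^1:
3*3 + 3*5
= 24

24


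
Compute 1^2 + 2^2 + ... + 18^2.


This power sum has a closed form given by Faulhaber's formula
sum_{k=1}^{m} k^p = (1 / (p + 1)) * sum_{j=0}^{p} C(p + 1, j) B_j m^(p + 1 - j),
but for small m direct computation is fastest:
1 + 4 + 9 + 16 + 25 + 36 + 49 + 64 + 81 + 100 + 121 + 144 + 169 + 196 + 225 + 256 + 289 + 324 = 2109.

2109


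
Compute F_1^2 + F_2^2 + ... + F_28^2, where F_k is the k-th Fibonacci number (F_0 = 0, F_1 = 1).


There is a standard identity sum_{k=0}^{N} F_k^2 = F_N * F_{N+1} (proved inductively from the telescoping relation F_k^2 = F_k F_{k+1} - F_{k-1} F_k). Then
sum_{k=1}^{28} F_k^2 = F_28 F_29 - F_0 F_1.
Computing: F_28 = 317811, F_29 = 514229, F_0 = 0, F_1 = 1.
Sum = 317811 * 514229 - 0 * 1 = 163427632719.

163427632719


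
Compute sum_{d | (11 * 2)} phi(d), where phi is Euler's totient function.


First, 11 * 2 = 22. One classical identity is sum_{d | n} phi(d) = n (each k in [1, n] has a unique gcd with n, and among the k's with gcd(k, n) = n/d there are phi(d) of them). So the sum equals 22. We also verify directly:
Divisors of 22: 1, 2, 11, 22.
phi values: 1, 1, 10, 10.
Sum = 22.

22


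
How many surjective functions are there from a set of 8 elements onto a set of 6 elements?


By inclusion-exclusion on which target elements are missed, the number of surjections from an n-set onto a k-set is
surj(n, k) = sum_{j=0}^{k} (-1)^j C(k, j) (k - j)^n.
Equivalently surj(n, k) = k! * S(n, k), where S(n, k) is the Stirling number of the second kind.
For n = 8, k = 6:
S(8, 6) = 266, so
surj = 6! * 266 = 720 * 266 = 191520.

191520


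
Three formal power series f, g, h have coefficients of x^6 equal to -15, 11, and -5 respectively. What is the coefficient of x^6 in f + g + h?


Series addition is componentwise:
-15 + 11 + -5
= -9

-9


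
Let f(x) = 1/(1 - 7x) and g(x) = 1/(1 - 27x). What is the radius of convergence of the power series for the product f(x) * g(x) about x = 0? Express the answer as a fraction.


The radius of 1/(1 - 7x) is 1/7 (nearest singularity at x = 1/7), and the radius of 1/(1 - 27x) is 1/27.
The product f(x)*g(x) = 1/((1 - 7x)(1 - 27x)) has singularities at both 1/7 and 1/27, so its radius of convergence is the distance to the nearest one:
min(1/7, 1/27) = 1/27.

1/27


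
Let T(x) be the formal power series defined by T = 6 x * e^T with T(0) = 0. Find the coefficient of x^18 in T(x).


Apply the Lagrange inversion formula: if T = 6 x * phi(T) with phi(t) = e^t, then
[x^n] T = 6^n * (1/n) [t^(n-1)] phi(t)^n = 6^n * (1/n) [t^(n-1)] e^(n t) = 6^n * (1/n) * n^(n-1) / (n-1)! = 6^n * n^(n-1) / n!.
When c = 1 this is the Cayley count of rooted labeled trees on n vertices, divided by n!.
For n = 18: 6^18 * 18^17 / 18! = 101559956668416 * 2185911559738696531968/6402373705728000 = 516303566764041166064713728/14889875.

516303566764041166064713728/14889875


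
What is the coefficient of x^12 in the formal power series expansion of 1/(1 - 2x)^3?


The general identity 1/(1 - c x)^r = sum_{k>=0} c^k C(k + r - 1, r - 1) x^k follows by substituting y = c x into 1/(1 - y)^r = sum_{k>=0} C(k + r - 1, r - 1) y^k.
For c = 2, r = 3, k = 12:
2^12 * C(14, 2) = 4096 * 91 = 372736.

372736


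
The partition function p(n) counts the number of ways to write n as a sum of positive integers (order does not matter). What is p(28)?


Using the generating function prod_{k>=1} 1/(1-x^k), we compute p(28).
By dynamic programming over parts 1 through 28:
p(28) = 3718

3718


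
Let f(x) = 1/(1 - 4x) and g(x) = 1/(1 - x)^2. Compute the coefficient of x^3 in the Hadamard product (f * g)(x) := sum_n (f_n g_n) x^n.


f has coefficients f_k = 4^k. For g = 1/(1 - x)^2 the coefficient is g_k = C(k + 1, 1) = k + 1. The Hadamard coefficient is (f * g)_k = 4^k * (k + 1).
For k = 3: 4^3 * 4 = 64 * 4 = 256.

256


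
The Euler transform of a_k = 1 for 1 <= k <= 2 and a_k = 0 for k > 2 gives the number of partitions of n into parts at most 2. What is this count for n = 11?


Partitions of 11 into parts at most 2:
Using generating function (1-x)^(-1)(1-x^2)^(-1),
the coefficient of x^11 = 6

6


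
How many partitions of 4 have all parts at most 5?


Using the generating function (1-x)^(-1)(1-x^2)^(-1)...(1-x^5)^(-1),
the coefficient of x^4 counts these restricted partitions.
Result = 5

5


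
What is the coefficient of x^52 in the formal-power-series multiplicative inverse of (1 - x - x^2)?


Let the inverse be f(x) = sum_{k>=0} a_k x^k. From f(x) * (1 - x - x^2) = 1 and matching coefficients:
 x^0: a_0 = 1.
 x^1: a_1 - a_0 = 0, so a_1 = 1.
 x^k (k >= 2): a_k - a_{k-1} - a_{k-2} = 0, i.e. a_k = a_{k-1} + a_{k-2}.
This is the Fibonacci-type recurrence shifted so that a_0 = a_1 = 1.
Iterating: a_0=1, a_1=1, a_2=2, a_3=3, a_4=5, a_5=8, a_6=13, a_7=21, a_8=34, a_9=55, ...
a_52 = 53316291173.

53316291173


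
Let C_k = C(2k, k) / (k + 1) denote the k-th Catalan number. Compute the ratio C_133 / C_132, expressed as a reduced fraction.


Using C_k = (2k)! / (k! (k+1)!), the ratio C_{k+1}/C_k simplifies to
C_{k+1}/C_k = [(2k+2)! / ((k+1)! (k+2)!)] * [k! (k+1)! / (2k)!]
 = (2k+2)(2k+1) / ((k+1)(k+2)) = 2(2k+1) / (k+2).
For k = 132: 2(2*132 + 1) / (132 + 2) = 530/134 = 265/67.

265/67


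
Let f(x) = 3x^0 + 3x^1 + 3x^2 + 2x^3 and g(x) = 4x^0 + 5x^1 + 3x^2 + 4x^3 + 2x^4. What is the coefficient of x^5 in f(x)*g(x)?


Cauchy product at x^5:
3*2 + 3*4 + 2*3
= 24

24


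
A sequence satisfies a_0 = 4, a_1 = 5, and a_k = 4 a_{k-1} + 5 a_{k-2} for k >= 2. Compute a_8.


The characteristic equation is t^2 - 4 t - 5 = 0, with roots r_1 = 5 and r_2 = -1 (so c_1 = r_1 + r_2, c_2 = -r_1 r_2 as required).
One can use the closed form a_n = A r_1^n + B r_2^n, but direct iteration is more reliable:
a_0 = 4, a_1 = 5, a_2 = 40, a_3 = 185, a_4 = 940, a_5 = 4685, a_6 = 23440, a_7 = 117185, a_8 = 585940.
So a_8 = 585940.

585940


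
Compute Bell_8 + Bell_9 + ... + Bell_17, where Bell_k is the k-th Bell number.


Recall Bell_k counts set partitions of a k-set (with Bell_0 = 1 by convention).
Bell_8 through Bell_17: 4140, 21147, 115975, 678570, 4213597, 27644437, 190899322, 1382958545, 10480142147, 82864869804
Sum = 4140 + 21147 + 115975 + 678570 + 4213597 + 27644437 + 190899322 + 1382958545 + 10480142147 + 82864869804 = 94951547684.

94951547684


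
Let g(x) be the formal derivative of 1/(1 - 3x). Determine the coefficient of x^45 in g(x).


Differentiate termwise: d/dx sum_{k>=0} 3^k x^k = sum_{k>=1} k 3^k x^(k-1) = sum_{j>=0} (j+1) 3^(j+1) x^j.
Equivalently, d/dx [1/(1 - 3x)] = 3/(1 - 3x)^2.
For j = 45: 46 * 3^46 = 46 * 8862938119652501095929 = 407695153504015050412734.

407695153504015050412734


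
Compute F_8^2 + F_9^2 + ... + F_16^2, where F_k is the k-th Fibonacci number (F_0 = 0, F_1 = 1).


There is a standard identity sum_{k=0}^{N} F_k^2 = F_N * F_{N+1} (proved inductively from the telescoping relation F_k^2 = F_k F_{k+1} - F_{k-1} F_k). Then
sum_{k=8}^{16} F_k^2 = F_16 F_17 - F_7 F_8.
Computing: F_16 = 987, F_17 = 1597, F_7 = 13, F_8 = 21.
Sum = 987 * 1597 - 13 * 21 = 1575966.

1575966


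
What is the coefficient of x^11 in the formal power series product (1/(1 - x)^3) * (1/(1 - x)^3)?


Combine the factors: (1/(1 - x)^3) * (1/(1 - x)^3) = 1/(1 - x)^6.
Then use 1/(1 - x)^r = sum_{k>=0} C(k + r - 1, r - 1) x^k with r = 6 and k = 11:
C(16, 5) = 4368.

4368


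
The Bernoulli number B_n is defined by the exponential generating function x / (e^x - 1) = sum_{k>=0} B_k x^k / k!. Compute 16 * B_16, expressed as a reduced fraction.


Bernoulli numbers can also be computed recursively via B_0 = 1 and sum_{j=0}^{m} C(m+1, j) B_j = 0 for m >= 1. Odd-index Bernoulli numbers vanish for k >= 3.
Computing B_16 = -3617/510, so 16 * B_16 = 16 * -3617/510 = -28936/255.

-28936/255


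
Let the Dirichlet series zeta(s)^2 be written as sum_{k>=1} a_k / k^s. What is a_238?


The Dirichlet convolution of the constant function 1 with itself gives (1 * 1)(k) = sum_{d | k} 1 = d(k), the number of positive divisors of k.
Since zeta(s) = sum_{k>=1} 1/k^s, we have zeta(s)^2 = sum_{k>=1} d(k)/k^s, so a_k = d(k).
For k = 238: the divisors are 1, 2, 7, 14, 17, 34, 119, 238.
Count = 8.

8


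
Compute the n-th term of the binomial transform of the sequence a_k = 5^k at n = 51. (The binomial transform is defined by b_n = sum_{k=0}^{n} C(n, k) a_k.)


With a_k = 5^k, b_n = sum_{k=0}^{n} C(n, k) 5^k = (1 + 5)^n by the binomial theorem.
For n = 51: (1 + 5)^51 = 6^51 = 4849687664788584363858837602739217760256.

4849687664788584363858837602739217760256


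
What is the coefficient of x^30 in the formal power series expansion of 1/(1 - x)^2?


The negative binomial / multiset identity is
1/(1 - x)^r = sum_{k>=0} C(k + r - 1, r - 1) x^k.
Here r = 2 and k = 30, so the coefficient is
C(30 + 1, 1) = C(31, 1)
= 31

31


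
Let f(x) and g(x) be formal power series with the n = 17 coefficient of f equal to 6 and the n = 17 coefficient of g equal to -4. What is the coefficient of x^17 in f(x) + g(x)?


Addition of formal power series is termwise.
The coefficient of x^17 in f + g = 6 + -4
= 2

2


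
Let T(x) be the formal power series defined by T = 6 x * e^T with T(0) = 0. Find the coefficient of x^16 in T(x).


Apply the Lagrange inversion formula: if T = 6 x * phi(T) with phi(t) = e^t, then
[x^n] T = 6^n * (1/n) [t^(n-1)] phi(t)^n = 6^n * (1/n) [t^(n-1)] e^(n t) = 6^n * (1/n) * n^(n-1) / (n-1)! = 6^n * n^(n-1) / n!.
When c = 1 this is the Cayley count of rooted labeled trees on n vertices, divided by n!.
For n = 16: 6^16 * 16^15 / 16! = 2821109907456 * 1152921504606846976/20922789888000 = 136157723851059414171648/875875.

136157723851059414171648/875875


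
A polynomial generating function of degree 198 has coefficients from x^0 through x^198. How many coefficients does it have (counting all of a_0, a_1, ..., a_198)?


A polynomial of degree 198 takes the form a_0 + a_1 x + ... + a_198 x^198.
The number of coefficients is 198 + 1 = 199.

199


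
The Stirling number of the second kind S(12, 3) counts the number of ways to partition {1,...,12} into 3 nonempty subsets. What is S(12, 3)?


Using the explicit formula S(n,k) = (1/k!) sum_{j=0}^{k} (-1)^(k-j) C(k,j) j^n:
S(12, 3) = 86526
Equivalently, S(n,k) is n! times the coefficient of x^n in the EGF (e^x - 1)^k / k!.

86526


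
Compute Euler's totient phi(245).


phi(n) counts integers in [1, n] coprime to n. Using the multiplicative formula phi(n) = n * prod_{p | n} (1 - 1/p):
245 = 5 * 7^2, so
phi(245) = 245 * (1 - 1/5) * (1 - 1/7) = 168.

168


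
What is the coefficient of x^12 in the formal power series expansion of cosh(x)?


The Maclaurin series is cosh(t) = sum_{m>=0} t^(2m) / (2m)!, so substituting t = x, only even powers of x are nonzero, with coefficient of x^(2m) equal to 1 / (2m)!.
For x^12 the coefficient is 1/12! = 1/479001600 = 1/479001600.

1/479001600


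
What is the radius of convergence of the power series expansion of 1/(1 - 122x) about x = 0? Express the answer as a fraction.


Expanding 1/(1 - 122x) = sum_{k>=0} 122^k x^k, the series converges when |122x| < 1, i.e., |x| < 1/122.
So the radius of convergence is 1/122 = 1/122.

1/122


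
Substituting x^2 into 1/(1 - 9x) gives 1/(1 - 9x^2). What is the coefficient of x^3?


Since 1/(1 - 9x^2) only has even powers of x,
the coefficient of x^3 (odd) is 0.

0


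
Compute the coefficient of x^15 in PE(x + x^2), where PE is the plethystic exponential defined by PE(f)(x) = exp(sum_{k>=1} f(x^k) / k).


With f(x) = x + x^2, the exponent is sum_{k>=1} (x^k + x^(2k)) / k = -ln(1 - x) - ln(1 - x^2). Exponentiating:
PE(x + x^2) = 1 / ((1 - x)(1 - x^2)).
This is the generating function for partitions of n into parts of size 1 or 2. The number of 2's can be any j in 0..7, and the rest are 1's, so
[x^15] = floor(15/2) + 1 = 8.

8


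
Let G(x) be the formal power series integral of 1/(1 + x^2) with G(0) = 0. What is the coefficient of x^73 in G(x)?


1/(1 + x^2) = sum_{j>=0} (-1)^j x^(2j). Integrating termwise with G(0) = 0:
G(x) = sum_{j>=0} (-1)^j x^(2j+1) / (2j+1) = arctan(x).
Only odd powers are nonzero. For x^73 write 73 = 2*36 + 1, giving
(-1)^36 / 73 = 1/73 = 1/73.

1/73


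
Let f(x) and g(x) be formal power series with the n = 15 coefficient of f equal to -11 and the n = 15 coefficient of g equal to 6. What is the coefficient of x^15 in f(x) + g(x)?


Addition of formal power series is termwise.
The coefficient of x^15 in f + g = -11 + 6
= -5

-5


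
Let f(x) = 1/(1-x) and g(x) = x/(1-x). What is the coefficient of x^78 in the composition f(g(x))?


First simplify the composition: f(g(x)) = 1/(1 - x/(1-x)) = (1-x)/((1-x) - x) = (1-x)/(1-2x).
Now extract the coefficient. Write (1-x)/(1-2x) = 1/(1-2x) - x/(1-2x).
The coefficient of x^n in 1/(1-2x) is 2^n, and in x/(1-2x) is 2^(n-1) (for n >= 1).
So the coefficient of x^78 is 2^78 - 2^77 = 302231454903657293676544 - 151115727451828646838272 = 151115727451828646838272.

151115727451828646838272


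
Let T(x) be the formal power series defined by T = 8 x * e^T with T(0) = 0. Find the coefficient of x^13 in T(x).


Apply the Lagrange inversion formula: if T = 8 x * phi(T) with phi(t) = e^t, then
[x^n] T = 8^n * (1/n) [t^(n-1)] phi(t)^n = 8^n * (1/n) [t^(n-1)] e^(n t) = 8^n * (1/n) * n^(n-1) / (n-1)! = 8^n * n^(n-1) / n!.
When c = 1 this is the Cayley count of rooted labeled trees on n vertices, divided by n!.
For n = 13: 8^13 * 13^12 / 13! = 549755813888 * 23298085122481/6227020800 = 962158785196923551744/467775.

962158785196923551744/467775


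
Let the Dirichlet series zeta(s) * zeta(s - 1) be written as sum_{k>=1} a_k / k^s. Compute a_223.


Convolution gives a_k = sum_{d | k} d * 1 = sum_{d | k} d = sigma(k), the sum of positive divisors of k.
For k = 223, the divisors are 1, 223, so
sigma(223) = 1 + 223 = 224.

224


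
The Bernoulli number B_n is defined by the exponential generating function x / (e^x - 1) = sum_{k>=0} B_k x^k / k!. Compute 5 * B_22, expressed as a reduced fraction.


Bernoulli numbers can also be computed recursively via B_0 = 1 and sum_{j=0}^{m} C(m+1, j) B_j = 0 for m >= 1. Odd-index Bernoulli numbers vanish for k >= 3.
Computing B_22 = 854513/138, so 5 * B_22 = 5 * 854513/138 = 4272565/138.

4272565/138


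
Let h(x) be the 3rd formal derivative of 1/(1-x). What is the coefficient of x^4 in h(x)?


Differentiating 3 times: d^3/dx^3 [1/(1-x)] = 3!/(1-x)^4.
The expansion 1/(1-x)^4 = sum_{k>=0} C(k+3, 3) x^k, so the coefficient of x^n in 3!/(1-x)^4 is 3! * C(n+3, 3).
For n = 4: 6 * C(7, 3) = 6 * 35 = 210

210


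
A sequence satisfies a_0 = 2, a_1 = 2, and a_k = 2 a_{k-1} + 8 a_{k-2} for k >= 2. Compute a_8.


The characteristic equation is t^2 - 2 t - 8 = 0, with roots r_1 = 4 and r_2 = -2 (so c_1 = r_1 + r_2, c_2 = -r_1 r_2 as required).
One can use the closed form a_n = A r_1^n + B r_2^n, but direct iteration is more reliable:
a_0 = 2, a_1 = 2, a_2 = 20, a_3 = 56, a_4 = 272, a_5 = 992, a_6 = 4160, a_7 = 16256, a_8 = 65792.
So a_8 = 65792.

65792


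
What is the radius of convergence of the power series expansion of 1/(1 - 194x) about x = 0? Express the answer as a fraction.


Expanding 1/(1 - 194x) = sum_{k>=0} 194^k x^k, the series converges when |194x| < 1, i.e., |x| < 1/194.
So the radius of convergence is 1/194 = 1/194.

1/194


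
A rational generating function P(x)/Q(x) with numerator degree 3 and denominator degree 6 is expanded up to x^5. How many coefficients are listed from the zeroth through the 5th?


Expanding up to x^5 gives the coefficients for x^0, x^1, ..., x^5.
That is 5 + 1 = 6 coefficients in total.

6


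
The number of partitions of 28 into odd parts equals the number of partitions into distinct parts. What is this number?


Computing partitions of 28 into odd parts (1, 3, 5, ...):
Using the generating function prod_{k>=0} 1/(1-x^(2k+1)),
the count is 222

222


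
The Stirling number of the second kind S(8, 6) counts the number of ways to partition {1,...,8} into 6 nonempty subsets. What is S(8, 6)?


Using the explicit formula S(n,k) = (1/k!) sum_{j=0}^{k} (-1)^(k-j) C(k,j) j^n:
S(8, 6) = 266
Equivalently, S(n,k) is n! times the coefficient of x^n in the EGF (e^x - 1)^k / k!.

266


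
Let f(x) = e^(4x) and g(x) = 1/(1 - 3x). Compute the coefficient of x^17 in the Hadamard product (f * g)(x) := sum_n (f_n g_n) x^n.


Expanding: f_k = 4^k/k! (from e^(4x)) and g_k = 3^k (from 1/(1 - 3x)). So the Hadamard coefficient (f * g)_k = 4^k 3^k / k! = (12)^k / k!.
For k = 17: 12^17/17! = 2218611106740436992/355687428096000 = 92876046336/14889875.

92876046336/14889875


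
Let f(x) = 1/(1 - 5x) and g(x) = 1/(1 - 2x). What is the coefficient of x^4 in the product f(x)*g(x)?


The coefficient of x^n in f*g is the Cauchy product: sum_{k=0}^{n} a^k * b^(n-k).
With a=5, b=2, n=4:
sum_{k=0}^{4} 5^k * 2^(4-k)
= 1031

1031


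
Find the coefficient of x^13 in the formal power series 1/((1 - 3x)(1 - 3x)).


By partial fractions or Cauchy convolution:
The coefficient equals sum_{k=0}^{13} 3^k * 3^(13-k).
= 22320522

22320522


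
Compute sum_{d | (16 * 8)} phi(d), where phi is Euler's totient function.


First, 16 * 8 = 128. One classical identity is sum_{d | n} phi(d) = n (each k in [1, n] has a unique gcd with n, and among the k's with gcd(k, n) = n/d there are phi(d) of them). So the sum equals 128. We also verify directly:
Divisors of 128: 1, 2, 4, 8, 16, 32, 64, 128.
phi values: 1, 1, 2, 4, 8, 16, 32, 64.
Sum = 128.

128


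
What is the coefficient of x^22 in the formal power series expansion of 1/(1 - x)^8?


The negative binomial / multiset identity is
1/(1 - x)^r = sum_{k>=0} C(k + r - 1, r - 1) x^k.
Here r = 8 and k = 22, so the coefficient is
C(22 + 7, 7) = C(29, 7)
= 1560780

1560780


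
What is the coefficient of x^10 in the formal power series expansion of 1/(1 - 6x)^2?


The general identity 1/(1 - c x)^r = sum_{k>=0} c^k C(k + r - 1, r - 1) x^k follows by substituting y = c x into 1/(1 - y)^r = sum_{k>=0} C(k + r - 1, r - 1) y^k.
For c = 6, r = 2, k = 10:
6^10 * C(11, 1) = 60466176 * 11 = 665127936.

665127936


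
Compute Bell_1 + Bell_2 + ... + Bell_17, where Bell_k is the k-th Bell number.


Recall Bell_k counts set partitions of a k-set (with Bell_0 = 1 by convention).
Bell_1 through Bell_17: 1, 2, 5, 15, 52, 203, 877, 4140, 21147, 115975, 678570, 4213597, 27644437, 190899322, 1382958545, 10480142147, 82864869804
Sum = 1 + 2 + 5 + 15 + 52 + 203 + 877 + 4140 + 21147 + 115975 + 678570 + 4213597 + 27644437 + 190899322 + 1382958545 + 10480142147 + 82864869804 = 94951548839.

94951548839


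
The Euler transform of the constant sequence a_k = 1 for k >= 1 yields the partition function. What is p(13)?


The Euler transform converts the sequence a_k = 1 into the number of integer partitions.
Using the recurrence or dynamic programming:
p(13) = 101

101


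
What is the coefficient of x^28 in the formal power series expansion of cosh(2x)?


The Maclaurin series is cosh(t) = sum_{m>=0} t^(2m) / (2m)!, so substituting t = 2x, only even powers of x are nonzero, with coefficient of x^(2m) equal to 2^(2m) / (2m)!.
For x^28 the coefficient is 2^28/28! = 268435456/304888344611713860501504000000 = 8/9086380738369043484375.

8/9086380738369043484375


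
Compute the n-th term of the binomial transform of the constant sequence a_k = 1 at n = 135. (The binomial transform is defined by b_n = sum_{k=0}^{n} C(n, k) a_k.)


With a_k = 1 for all k, b_n = sum_{k=0}^{n} C(n, k) = 2^n by the binomial theorem.
For n = 135: 2^135 = 43556142965880123323311949751266331066368.

43556142965880123323311949751266331066368


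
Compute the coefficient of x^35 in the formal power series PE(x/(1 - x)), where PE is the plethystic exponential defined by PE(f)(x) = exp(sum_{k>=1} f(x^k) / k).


For f(x) = x/(1 - x) we have
sum_{k>=1} f(x^k) / k = sum_{k>=1} (1/k) * x^k / (1 - x^k) = sum_{k, m >= 1} x^(k m) / k,
which after exponentiating simplifies to
PE(x/(1 - x)) = prod_{k>=1} 1 / (1 - x^k).
This is the generating function for the partition function p(n), so the coefficient of x^35 is p(35).
Computing p(35) by dynamic programming over parts 1, 2, ..., 35: p(35) = 14883.

14883


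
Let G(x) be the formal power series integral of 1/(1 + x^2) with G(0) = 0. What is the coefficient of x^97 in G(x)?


1/(1 + x^2) = sum_{j>=0} (-1)^j x^(2j). Integrating termwise with G(0) = 0:
G(x) = sum_{j>=0} (-1)^j x^(2j+1) / (2j+1) = arctan(x).
Only odd powers are nonzero. For x^97 write 97 = 2*48 + 1, giving
(-1)^48 / 97 = 1/97 = 1/97.

1/97


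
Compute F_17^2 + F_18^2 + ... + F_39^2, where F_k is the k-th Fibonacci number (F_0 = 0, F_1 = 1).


There is a standard identity sum_{k=0}^{N} F_k^2 = F_N * F_{N+1} (proved inductively from the telescoping relation F_k^2 = F_k F_{k+1} - F_{k-1} F_k). Then
sum_{k=17}^{39} F_k^2 = F_39 F_40 - F_16 F_17.
Computing: F_39 = 63245986, F_40 = 102334155, F_16 = 987, F_17 = 1597.
Sum = 63245986 * 102334155 - 987 * 1597 = 6472224532875591.

6472224532875591


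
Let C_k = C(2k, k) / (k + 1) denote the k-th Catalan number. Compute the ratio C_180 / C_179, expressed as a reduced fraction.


Using C_k = (2k)! / (k! (k+1)!), the ratio C_{k+1}/C_k simplifies to
C_{k+1}/C_k = [(2k+2)! / ((k+1)! (k+2)!)] * [k! (k+1)! / (2k)!]
 = (2k+2)(2k+1) / ((k+1)(k+2)) = 2(2k+1) / (k+2).
For k = 179: 2(2*179 + 1) / (179 + 2) = 718/181 = 718/181.

718/181


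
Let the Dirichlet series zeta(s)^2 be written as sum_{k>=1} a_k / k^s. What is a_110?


The Dirichlet convolution of the constant function 1 with itself gives (1 * 1)(k) = sum_{d | k} 1 = d(k), the number of positive divisors of k.
Since zeta(s) = sum_{k>=1} 1/k^s, we have zeta(s)^2 = sum_{k>=1} d(k)/k^s, so a_k = d(k).
For k = 110: the divisors are 1, 2, 5, 10, 11, 22, 55, 110.
Count = 8.

8


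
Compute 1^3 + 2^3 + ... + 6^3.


This power sum has a closed form given by Faulhaber's formula
sum_{k=1}^{m} k^p = (1 / (p + 1)) * sum_{j=0}^{p} C(p + 1, j) B_j m^(p + 1 - j),
but for small m direct computation is fastest:
1 + 8 + 27 + 64 + 125 + 216 = 441.

441


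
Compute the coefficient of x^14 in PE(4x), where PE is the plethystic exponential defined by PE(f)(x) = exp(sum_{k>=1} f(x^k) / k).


With f(x) = 4x, the exponent is sum_{k>=1} 4 x^k / k = 4 * (-ln(1 - x)). Exponentiating:
PE(4x) = exp(-4 ln(1 - x)) = 1/(1 - x)^4.
By the negative binomial expansion, [x^n] 1/(1 - x)^4 = C(n + 3, 3).
For n = 14: C(17, 3) = 680.

680


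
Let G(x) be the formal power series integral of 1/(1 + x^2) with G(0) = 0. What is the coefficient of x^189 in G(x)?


1/(1 + x^2) = sum_{j>=0} (-1)^j x^(2j). Integrating termwise with G(0) = 0:
G(x) = sum_{j>=0} (-1)^j x^(2j+1) / (2j+1) = arctan(x).
Only odd powers are nonzero. For x^189 write 189 = 2*94 + 1, giving
(-1)^94 / 189 = 1/189 = 1/189.

1/189


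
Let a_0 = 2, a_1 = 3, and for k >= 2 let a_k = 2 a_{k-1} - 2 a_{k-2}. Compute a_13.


Iterating the recurrence forward:
a_0 = 2
a_1 = 3
a_2 = 2*3 - 2*2 = 2
a_3 = 2*2 - 2*3 = -2
a_4 = 2*-2 - 2*2 = -8
a_5 = 2*-8 - 2*-2 = -12
a_6 = 2*-12 - 2*-8 = -8
a_7 = 2*-8 - 2*-12 = 8
a_8 = 2*8 - 2*-8 = 32
a_9 = 2*32 - 2*8 = 48
a_10 = 2*48 - 2*32 = 32
a_11 = 2*32 - 2*48 = -32
a_12 = 2*-32 - 2*32 = -128
a_13 = 2*-128 - 2*-32 = -192
So a_13 = -192.

-192


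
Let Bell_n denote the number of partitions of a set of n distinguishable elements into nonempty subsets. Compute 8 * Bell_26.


Bell_26 can be computed from the Bell triangle or from Dobinski's identity Bell_n = (1/e) * sum_{k>=0} k^n / k!.
Computing Bell_26 = 49631246523618756274.
Then 8 * 49631246523618756274 = 397049972188950050192.

397049972188950050192


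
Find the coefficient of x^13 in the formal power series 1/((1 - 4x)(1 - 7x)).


By partial fractions or Cauchy convolution:
The coefficient equals sum_{k=0}^{13} 4^k * 7^(13-k).
= 225984879131

225984879131


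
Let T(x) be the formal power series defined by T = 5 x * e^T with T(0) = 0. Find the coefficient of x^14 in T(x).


Apply the Lagrange inversion formula: if T = 5 x * phi(T) with phi(t) = e^t, then
[x^n] T = 5^n * (1/n) [t^(n-1)] phi(t)^n = 5^n * (1/n) [t^(n-1)] e^(n t) = 5^n * (1/n) * n^(n-1) / (n-1)! = 5^n * n^(n-1) / n!.
When c = 1 this is the Cayley count of rooted labeled trees on n vertices, divided by n!.
For n = 14: 5^14 * 14^13 / 14! = 6103515625 * 793714773254144/87178291200 = 1930983147460937500/34749.

1930983147460937500/34749


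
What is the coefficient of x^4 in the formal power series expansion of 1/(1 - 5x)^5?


The general identity 1/(1 - c x)^r = sum_{k>=0} c^k C(k + r - 1, r - 1) x^k follows by substituting y = c x into 1/(1 - y)^r = sum_{k>=0} C(k + r - 1, r - 1) y^k.
For c = 5, r = 5, k = 4:
5^4 * C(8, 4) = 625 * 70 = 43750.

43750


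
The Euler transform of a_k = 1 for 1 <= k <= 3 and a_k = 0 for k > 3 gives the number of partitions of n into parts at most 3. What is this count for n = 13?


Partitions of 13 into parts at most 3:
Using generating function (1-x)^(-1)(1-x^2)^(-1)(1-x^3)^(-1),
the coefficient of x^13 = 21

21


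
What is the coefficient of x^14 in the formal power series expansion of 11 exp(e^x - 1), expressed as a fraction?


exp(e^x - 1) is the exponential generating function for the Bell numbers Bell_k: exp(e^x - 1) = sum_{k>=0} Bell_k x^k / k!.
So the coefficient of x^14 in 11 exp(e^x - 1) is 11 Bell_14 / 14!.
Computing: Bell_14 = 190899322 and 14! = 87178291200, giving
11 * 190899322/87178291200 = 95449661/3962649600.

95449661/3962649600


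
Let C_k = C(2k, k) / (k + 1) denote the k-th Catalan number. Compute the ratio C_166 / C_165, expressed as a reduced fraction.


Using C_k = (2k)! / (k! (k+1)!), the ratio C_{k+1}/C_k simplifies to
C_{k+1}/C_k = [(2k+2)! / ((k+1)! (k+2)!)] * [k! (k+1)! / (2k)!]
 = (2k+2)(2k+1) / ((k+1)(k+2)) = 2(2k+1) / (k+2).
For k = 165: 2(2*165 + 1) / (165 + 2) = 662/167 = 662/167.

662/167


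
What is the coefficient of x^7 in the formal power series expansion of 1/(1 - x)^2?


The negative binomial / multiset identity is
1/(1 - x)^r = sum_{k>=0} C(k + r - 1, r - 1) x^k.
Here r = 2 and k = 7, so the coefficient is
C(7 + 1, 1) = C(8, 1)
= 8

8


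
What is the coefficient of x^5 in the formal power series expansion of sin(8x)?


The Maclaurin series is sin(t) = sum_{k>=0} (-1)^k t^(2k+1) / (2k+1)!, so substituting t = 8x, only odd powers of x are nonzero, with coefficient of x^(2k+1) equal to (-1)^k 8^(2k+1) / (2k+1)!.
Write 5 = 2*2 + 1, giving the coefficient (-1)^2 * 8^5 / 5! = 32768/120 = 4096/15.

4096/15


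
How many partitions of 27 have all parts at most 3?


Using the generating function (1-x)^(-1)(1-x^2)^(-1)(1-x^3)^(-1),
the coefficient of x^27 counts these restricted partitions.
Result = 75

75


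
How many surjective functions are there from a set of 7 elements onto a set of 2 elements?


By inclusion-exclusion on which target elements are missed, the number of surjections from an n-set onto a k-set is
surj(n, k) = sum_{j=0}^{k} (-1)^j C(k, j) (k - j)^n.
Equivalently surj(n, k) = k! * S(n, k), where S(n, k) is the Stirling number of the second kind.
For n = 7, k = 2:
S(7, 2) = 63, so
surj = 2! * 63 = 2 * 63 = 126.

126


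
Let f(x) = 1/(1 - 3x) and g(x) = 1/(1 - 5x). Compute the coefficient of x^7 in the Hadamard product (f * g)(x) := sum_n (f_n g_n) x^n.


f has coefficients f_k = 3^k and g has coefficients g_k = 5^k, so the Hadamard product has coefficient (f*g)_k = 3^k * 5^k = 15^k.
For k = 7: 15^7 = 170859375.

170859375


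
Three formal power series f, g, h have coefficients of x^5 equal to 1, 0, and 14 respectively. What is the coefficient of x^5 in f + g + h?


Series addition is componentwise:
1 + 0 + 14
= 15

15


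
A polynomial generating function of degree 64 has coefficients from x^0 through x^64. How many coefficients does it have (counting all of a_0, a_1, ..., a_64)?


A polynomial of degree 64 takes the form a_0 + a_1 x + ... + a_64 x^64.
The number of coefficients is 64 + 1 = 65.

65


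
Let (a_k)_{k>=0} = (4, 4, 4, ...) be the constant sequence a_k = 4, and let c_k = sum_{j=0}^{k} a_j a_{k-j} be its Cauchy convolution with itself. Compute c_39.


Since a_j = 4 for all j >= 0, the convolution sum becomes
c_k = sum_{j=0}^{k} 4 * 4 = 16 * (k + 1).
Equivalently, the generating function of (a_k) is 4/(1 - x) and its square is 16/(1 - x)^2 = sum_{k>=0} 16(k + 1) x^k.
For k = 39: 16 * 40 = 640.

640
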